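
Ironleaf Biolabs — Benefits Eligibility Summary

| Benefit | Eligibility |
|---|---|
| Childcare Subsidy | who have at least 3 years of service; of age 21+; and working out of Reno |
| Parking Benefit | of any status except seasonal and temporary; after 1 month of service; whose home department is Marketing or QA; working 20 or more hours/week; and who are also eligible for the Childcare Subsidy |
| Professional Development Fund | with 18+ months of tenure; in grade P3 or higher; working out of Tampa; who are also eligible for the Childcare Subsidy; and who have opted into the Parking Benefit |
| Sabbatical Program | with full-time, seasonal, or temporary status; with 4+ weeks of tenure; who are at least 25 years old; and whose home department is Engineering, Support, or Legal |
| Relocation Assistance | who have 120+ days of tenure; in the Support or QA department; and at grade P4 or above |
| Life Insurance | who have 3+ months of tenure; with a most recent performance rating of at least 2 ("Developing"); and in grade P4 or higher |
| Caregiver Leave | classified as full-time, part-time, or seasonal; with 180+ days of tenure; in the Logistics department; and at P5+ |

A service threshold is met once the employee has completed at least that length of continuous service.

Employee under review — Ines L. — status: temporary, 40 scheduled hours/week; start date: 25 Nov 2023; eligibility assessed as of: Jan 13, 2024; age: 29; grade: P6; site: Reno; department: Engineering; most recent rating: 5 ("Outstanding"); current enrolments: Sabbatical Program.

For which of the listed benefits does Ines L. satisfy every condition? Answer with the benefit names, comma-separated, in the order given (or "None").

Service from 25 Nov 2023 to Jan 13, 2024: 49 days.
Childcare Subsidy — service 49 days < 3 years (≈1095 days) ✗ → not eligible.
Parking Benefit — status temporary ✗ (excluded) → not eligible.
Professional Development Fund — service 49 days < 18 months (≈540 days) ✗ → not eligible.
Sabbatical Program — status temporary ✓; service 49 days ≥ 4 weeks (≈28 days) ✓; age 29 ≥ 25 ✓; dept Engineering ✓ → eligible.
Relocation Assistance — service 49 days < 120 days ✗ → not eligible.
Life Insurance — service 49 days < 3 months (≈90 days) ✗ → not eligible.
Caregiver Leave — status temporary ✗ (requires full-time, part-time, or seasonal) → not eligible.

Sabbatical Program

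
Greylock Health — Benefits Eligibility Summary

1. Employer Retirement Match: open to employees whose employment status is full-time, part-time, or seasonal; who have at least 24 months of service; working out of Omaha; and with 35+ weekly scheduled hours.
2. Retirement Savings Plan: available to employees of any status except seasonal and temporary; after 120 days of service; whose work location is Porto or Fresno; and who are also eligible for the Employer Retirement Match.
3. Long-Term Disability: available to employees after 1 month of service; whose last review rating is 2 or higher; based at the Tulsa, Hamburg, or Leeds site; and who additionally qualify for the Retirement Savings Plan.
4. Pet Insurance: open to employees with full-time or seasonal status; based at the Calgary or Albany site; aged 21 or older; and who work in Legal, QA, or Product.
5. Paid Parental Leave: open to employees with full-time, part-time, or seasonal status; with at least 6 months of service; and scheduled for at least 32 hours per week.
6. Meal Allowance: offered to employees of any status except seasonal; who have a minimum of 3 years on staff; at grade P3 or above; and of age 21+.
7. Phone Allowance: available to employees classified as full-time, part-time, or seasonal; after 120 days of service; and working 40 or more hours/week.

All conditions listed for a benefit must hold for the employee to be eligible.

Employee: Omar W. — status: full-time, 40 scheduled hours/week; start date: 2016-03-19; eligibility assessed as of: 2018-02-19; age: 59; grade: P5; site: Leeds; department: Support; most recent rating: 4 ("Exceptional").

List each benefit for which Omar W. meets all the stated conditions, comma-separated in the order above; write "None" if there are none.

Service from 2016-03-19 to 2018-02-19: 702 days.
Employer Retirement Match — status full-time ✓; service 702 days < 24 months (≈720 days) ✗ → not eligible.
Retirement Savings Plan — status full-time ✓ (not excluded); service 702 days ≥ 120 days ✓; site Leeds ✗ (not Porto or Fresno) → not eligible.
Long-Term Disability — service 702 days ≥ 1 month (≈30 days) ✓; rating 4 ≥ 2 ✓; site Leeds ✓; not eligible for Retirement Savings Plan ✗ → not eligible.
Pet Insurance — status full-time ✓; site Leeds ✗ (not Calgary or Albany) → not eligible.
Paid Parental Leave — status full-time ✓; service 702 days ≥ 6 months (≈180 days) ✓; 40 hrs/wk ≥ 32 ✓ → eligible.
Meal Allowance — status full-time ✓ (not excluded); service 702 days < 3 years (≈1095 days) ✗ → not eligible.
Phone Allowance — status full-time ✓; service 702 days ≥ 120 days ✓; 40 hrs/wk ≥ 40 ✓ → eligible.

Paid Parental Leave, Phone Allowance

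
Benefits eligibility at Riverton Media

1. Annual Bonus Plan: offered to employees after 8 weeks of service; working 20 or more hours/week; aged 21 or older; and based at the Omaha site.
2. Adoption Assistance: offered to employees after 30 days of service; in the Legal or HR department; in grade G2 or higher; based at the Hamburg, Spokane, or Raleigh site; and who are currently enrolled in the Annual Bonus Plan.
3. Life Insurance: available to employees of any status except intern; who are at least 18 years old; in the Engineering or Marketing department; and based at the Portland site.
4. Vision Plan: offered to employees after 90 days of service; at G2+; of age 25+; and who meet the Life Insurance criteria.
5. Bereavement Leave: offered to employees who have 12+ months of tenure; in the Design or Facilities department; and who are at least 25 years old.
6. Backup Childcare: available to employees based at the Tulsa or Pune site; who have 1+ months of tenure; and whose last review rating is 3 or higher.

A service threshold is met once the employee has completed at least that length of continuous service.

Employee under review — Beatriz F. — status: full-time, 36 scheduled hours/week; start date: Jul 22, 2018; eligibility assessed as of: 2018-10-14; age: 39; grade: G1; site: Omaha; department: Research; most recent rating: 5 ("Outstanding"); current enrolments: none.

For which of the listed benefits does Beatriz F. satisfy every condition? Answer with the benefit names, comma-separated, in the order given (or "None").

Service from Jul 22, 2018 to 2018-10-14: 84 days.
Annual Bonus Plan — service 84 days ≥ 8 weeks (≈56 days) ✓; 36 hrs/wk ≥ 20 ✓; age 39 ≥ 21 ✓; site Omaha ✓ → eligible.
Adoption Assistance — service 84 days ≥ 30 days ✓; dept Research ✗ → not eligible.
Life Insurance — status full-time ✓ (not excluded); age 39 ≥ 18 ✓; dept Research ✗ → not eligible.
Vision Plan — service 84 days < 90 days ✗ → not eligible.
Bereavement Leave — service 84 days < 12 months (≈360 days) ✗ → not eligible.
Backup Childcare — site Omaha ✗ (not Tulsa or Pune) → not eligible.

Annual Bonus Plan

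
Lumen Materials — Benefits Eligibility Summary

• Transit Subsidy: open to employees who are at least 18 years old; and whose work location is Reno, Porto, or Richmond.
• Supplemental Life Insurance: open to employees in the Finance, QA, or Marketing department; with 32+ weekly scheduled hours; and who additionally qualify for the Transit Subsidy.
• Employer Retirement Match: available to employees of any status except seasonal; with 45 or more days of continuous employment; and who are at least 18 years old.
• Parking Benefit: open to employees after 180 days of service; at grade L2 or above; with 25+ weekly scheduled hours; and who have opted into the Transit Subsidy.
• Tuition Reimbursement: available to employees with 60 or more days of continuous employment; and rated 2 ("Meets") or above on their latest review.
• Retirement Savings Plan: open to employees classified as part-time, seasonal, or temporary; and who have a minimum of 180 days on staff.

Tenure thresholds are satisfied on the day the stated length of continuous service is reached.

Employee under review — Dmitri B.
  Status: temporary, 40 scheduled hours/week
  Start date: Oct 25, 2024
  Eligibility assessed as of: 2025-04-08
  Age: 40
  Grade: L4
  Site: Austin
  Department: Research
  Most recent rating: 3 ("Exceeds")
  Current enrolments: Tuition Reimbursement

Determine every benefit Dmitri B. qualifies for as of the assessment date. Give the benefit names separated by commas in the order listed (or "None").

Service from Oct 25, 2024 to 2025-04-08: 165 days.
Transit Subsidy — age 40 ≥ 18 ✓; site Austin ✗ (not Reno, Porto, or Richmond) → not eligible.
Supplemental Life Insurance — dept Research ✗ → not eligible.
Employer Retirement Match — status temporary ✓ (not excluded); service 165 days ≥ 45 days ✓; age 40 ≥ 18 ✓ → eligible.
Parking Benefit — service 165 days < 180 days ✗ → not eligible.
Tuition Reimbursement — service 165 days ≥ 60 days ✓; rating 3 ≥ 2 ✓ → eligible.
Retirement Savings Plan — status temporary ✓; service 165 days < 180 days ✗ → not eligible.

Employer Retirement Match, Tuition Reimbursement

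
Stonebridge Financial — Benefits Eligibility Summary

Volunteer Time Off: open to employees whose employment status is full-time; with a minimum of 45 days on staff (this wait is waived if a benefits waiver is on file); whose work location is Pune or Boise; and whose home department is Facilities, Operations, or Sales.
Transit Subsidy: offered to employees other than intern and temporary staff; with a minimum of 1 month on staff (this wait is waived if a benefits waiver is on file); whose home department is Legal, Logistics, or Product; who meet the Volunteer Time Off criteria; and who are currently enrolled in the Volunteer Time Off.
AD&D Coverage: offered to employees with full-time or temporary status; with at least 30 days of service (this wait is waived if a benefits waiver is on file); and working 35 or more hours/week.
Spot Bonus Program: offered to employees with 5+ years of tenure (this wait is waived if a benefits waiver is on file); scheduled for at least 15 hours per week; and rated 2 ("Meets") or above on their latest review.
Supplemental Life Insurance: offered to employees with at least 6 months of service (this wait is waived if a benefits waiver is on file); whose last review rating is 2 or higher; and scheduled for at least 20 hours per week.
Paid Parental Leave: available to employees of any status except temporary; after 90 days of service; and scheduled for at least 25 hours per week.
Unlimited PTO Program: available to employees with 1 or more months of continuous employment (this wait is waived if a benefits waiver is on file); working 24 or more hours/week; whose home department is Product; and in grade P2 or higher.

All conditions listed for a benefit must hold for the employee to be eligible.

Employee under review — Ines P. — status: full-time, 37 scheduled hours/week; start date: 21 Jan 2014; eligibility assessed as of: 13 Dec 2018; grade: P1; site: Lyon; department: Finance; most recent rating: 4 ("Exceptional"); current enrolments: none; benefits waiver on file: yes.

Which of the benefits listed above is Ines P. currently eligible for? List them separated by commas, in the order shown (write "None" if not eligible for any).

Service from 21 Jan 2014 to 13 Dec 2018: 1787 days.
Volunteer Time Off — status full-time ✓; benefits waiver on file ✓; site Lyon ✗ (not Pune or Boise) → not eligible.
Transit Subsidy — status full-time ✓ (not excluded); benefits waiver on file ✓; dept Finance ✗ → not eligible.
AD&D Coverage — status full-time ✓; benefits waiver on file ✓; 37 hrs/wk ≥ 35 ✓ → eligible.
Spot Bonus Program — benefits waiver on file ✓; 37 hrs/wk ≥ 15 ✓; rating 4 ≥ 2 ✓ → eligible.
Supplemental Life Insurance — benefits waiver on file ✓; rating 4 ≥ 2 ✓; 37 hrs/wk ≥ 20 ✓ → eligible.
Paid Parental Leave — status full-time ✓ (not excluded); service 1787 days ≥ 90 days ✓; 37 hrs/wk ≥ 25 ✓ → eligible.
Unlimited PTO Program — benefits waiver on file ✓; 37 hrs/wk ≥ 24 ✓; dept Finance ✗ → not eligible.

AD&D Coverage, Spot Bonus Program, Supplemental Life Insurance, Paid Parental Leave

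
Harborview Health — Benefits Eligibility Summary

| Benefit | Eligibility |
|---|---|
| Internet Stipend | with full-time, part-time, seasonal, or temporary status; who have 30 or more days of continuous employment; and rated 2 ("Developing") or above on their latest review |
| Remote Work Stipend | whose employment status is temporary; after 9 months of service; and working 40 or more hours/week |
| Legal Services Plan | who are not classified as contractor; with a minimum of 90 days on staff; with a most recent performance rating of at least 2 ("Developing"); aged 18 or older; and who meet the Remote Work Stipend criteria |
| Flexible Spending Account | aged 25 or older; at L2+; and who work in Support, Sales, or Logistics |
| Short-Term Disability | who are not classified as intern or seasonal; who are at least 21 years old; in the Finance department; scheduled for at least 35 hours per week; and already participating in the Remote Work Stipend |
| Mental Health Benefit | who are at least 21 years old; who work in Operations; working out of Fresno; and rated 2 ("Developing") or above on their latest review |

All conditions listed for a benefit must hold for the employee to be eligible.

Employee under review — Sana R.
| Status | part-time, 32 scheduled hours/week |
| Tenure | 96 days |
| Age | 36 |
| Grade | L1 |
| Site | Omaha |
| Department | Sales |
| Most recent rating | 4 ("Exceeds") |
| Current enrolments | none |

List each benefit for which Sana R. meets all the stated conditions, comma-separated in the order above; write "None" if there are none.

Internet Stipend — status part-time ✓; service 96 days ≥ 30 days ✓; rating 4 ≥ 2 ✓ → eligible.
Remote Work Stipend — status part-time ✗ (requires temporary) → not eligible.
Legal Services Plan — status part-time ✓ (not excluded); service 96 days ≥ 90 days ✓; rating 4 ≥ 2 ✓; age 36 ≥ 18 ✓; not eligible for Remote Work Stipend ✗ → not eligible.
Flexible Spending Account — age 36 ≥ 25 ✓; grade L1 < L2 ✗ → not eligible.
Short-Term Disability — status part-time ✓ (not excluded); age 36 ≥ 21 ✓; dept Sales ✗ → not eligible.
Mental Health Benefit — age 36 ≥ 21 ✓; dept Sales ✗ → not eligible.

Internet Stipend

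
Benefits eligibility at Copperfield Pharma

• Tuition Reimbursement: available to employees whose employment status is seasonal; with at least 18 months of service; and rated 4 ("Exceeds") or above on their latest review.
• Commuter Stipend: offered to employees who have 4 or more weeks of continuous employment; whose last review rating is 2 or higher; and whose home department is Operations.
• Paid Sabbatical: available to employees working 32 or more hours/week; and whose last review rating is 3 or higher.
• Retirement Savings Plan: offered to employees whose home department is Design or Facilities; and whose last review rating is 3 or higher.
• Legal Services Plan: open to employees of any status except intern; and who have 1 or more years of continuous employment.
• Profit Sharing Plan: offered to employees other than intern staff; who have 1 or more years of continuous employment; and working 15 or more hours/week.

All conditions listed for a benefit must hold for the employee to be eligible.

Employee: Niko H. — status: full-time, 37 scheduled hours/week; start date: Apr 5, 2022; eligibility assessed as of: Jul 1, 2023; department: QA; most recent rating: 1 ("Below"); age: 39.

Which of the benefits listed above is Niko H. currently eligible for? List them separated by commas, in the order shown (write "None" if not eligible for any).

Legal Services Plan, Profit Sharing Plan

Service from Apr 5, 2022 to Jul 1, 2023: 452 days.
Tuition Reimbursement — status full-time ✗ (requires seasonal) → not eligible.
Commuter Stipend — service 452 days ≥ 4 weeks (≈28 days) ✓; rating 1 < 2 ✗ → not eligible.
Paid Sabbatical — 37 hrs/wk ≥ 32 ✓; rating 1 < 3 ✗ → not eligible.
Retirement Savings Plan — dept QA ✗ → not eligible.
Legal Services Plan — status full-time ✓ (not excluded); service 452 days ≥ 1 year (≈365 days) ✓ → eligible.
Profit Sharing Plan — status full-time ✓ (not excluded); service 452 days ≥ 1 year (≈365 days) ✓; 37 hrs/wk ≥ 15 ✓ → eligible.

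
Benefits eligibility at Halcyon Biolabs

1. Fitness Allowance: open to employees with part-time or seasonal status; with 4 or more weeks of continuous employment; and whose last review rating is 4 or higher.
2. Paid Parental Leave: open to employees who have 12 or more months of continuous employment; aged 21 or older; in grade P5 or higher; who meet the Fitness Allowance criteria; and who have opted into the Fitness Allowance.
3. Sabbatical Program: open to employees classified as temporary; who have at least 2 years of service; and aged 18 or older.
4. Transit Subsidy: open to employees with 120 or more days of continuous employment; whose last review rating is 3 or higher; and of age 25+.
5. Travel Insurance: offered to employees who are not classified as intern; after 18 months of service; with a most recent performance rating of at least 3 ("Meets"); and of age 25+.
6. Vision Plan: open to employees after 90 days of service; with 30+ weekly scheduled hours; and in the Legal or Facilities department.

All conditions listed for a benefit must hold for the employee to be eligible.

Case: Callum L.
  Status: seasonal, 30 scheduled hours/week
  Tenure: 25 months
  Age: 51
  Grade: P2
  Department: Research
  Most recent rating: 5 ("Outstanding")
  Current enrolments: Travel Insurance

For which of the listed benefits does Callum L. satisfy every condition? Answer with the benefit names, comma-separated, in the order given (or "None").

Fitness Allowance — status seasonal ✓; service 25 months ≥ 4 weeks (≈28 days) ✓; rating 5 ≥ 4 ✓ → eligible.
Paid Parental Leave — service 25 months ≥ 12 months ✓; age 51 ≥ 21 ✓; grade P2 < P5 ✗ → not eligible.
Sabbatical Program — status seasonal ✗ (requires temporary) → not eligible.
Transit Subsidy — service 25 months ≥ 120 days ✓; rating 5 ≥ 3 ✓; age 51 ≥ 25 ✓ → eligible.
Travel Insurance — status seasonal ✓ (not excluded); service 25 months ≥ 18 months ✓; rating 5 ≥ 3 ✓; age 51 ≥ 25 ✓ → eligible.
Vision Plan — service 25 months ≥ 90 days ✓; 30 hrs/wk ≥ 30 ✓; dept Research ✗ → not eligible.

Fitness Allowance, Transit Subsidy, Travel Insurance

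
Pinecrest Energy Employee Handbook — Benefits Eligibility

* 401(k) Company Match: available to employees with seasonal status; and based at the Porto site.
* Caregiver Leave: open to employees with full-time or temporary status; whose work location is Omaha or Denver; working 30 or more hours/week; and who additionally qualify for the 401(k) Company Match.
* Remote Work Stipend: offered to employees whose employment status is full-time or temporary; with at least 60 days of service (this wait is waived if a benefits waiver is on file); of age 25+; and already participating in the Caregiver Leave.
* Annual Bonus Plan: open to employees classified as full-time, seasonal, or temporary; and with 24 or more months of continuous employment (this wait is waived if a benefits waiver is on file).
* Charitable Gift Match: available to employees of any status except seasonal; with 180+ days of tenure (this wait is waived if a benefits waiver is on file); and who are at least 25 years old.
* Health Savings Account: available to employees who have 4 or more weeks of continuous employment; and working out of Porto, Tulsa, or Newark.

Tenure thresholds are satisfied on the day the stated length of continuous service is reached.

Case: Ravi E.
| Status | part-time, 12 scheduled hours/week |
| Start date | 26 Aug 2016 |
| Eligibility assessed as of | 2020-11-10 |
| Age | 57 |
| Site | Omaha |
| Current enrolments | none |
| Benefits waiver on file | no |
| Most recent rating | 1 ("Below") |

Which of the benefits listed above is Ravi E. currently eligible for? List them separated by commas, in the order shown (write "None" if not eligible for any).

Charitable Gift Match

Service from 26 Aug 2016 to 2020-11-10: 1537 days.
401(k) Company Match — status part-time ✗ (requires seasonal) → not eligible.
Caregiver Leave — status part-time ✗ (requires full-time or temporary) → not eligible.
Remote Work Stipend — status part-time ✗ (requires full-time or temporary) → not eligible.
Annual Bonus Plan — status part-time ✗ (requires full-time, seasonal, or temporary) → not eligible.
Charitable Gift Match — status part-time ✓ (not excluded); no waiver, service 1537 days ≥ 180 days ✓; age 57 ≥ 25 ✓ → eligible.
Health Savings Account — service 1537 days ≥ 4 weeks (≈28 days) ✓; site Omaha ✗ (not Porto, Tulsa, or Newark) → not eligible.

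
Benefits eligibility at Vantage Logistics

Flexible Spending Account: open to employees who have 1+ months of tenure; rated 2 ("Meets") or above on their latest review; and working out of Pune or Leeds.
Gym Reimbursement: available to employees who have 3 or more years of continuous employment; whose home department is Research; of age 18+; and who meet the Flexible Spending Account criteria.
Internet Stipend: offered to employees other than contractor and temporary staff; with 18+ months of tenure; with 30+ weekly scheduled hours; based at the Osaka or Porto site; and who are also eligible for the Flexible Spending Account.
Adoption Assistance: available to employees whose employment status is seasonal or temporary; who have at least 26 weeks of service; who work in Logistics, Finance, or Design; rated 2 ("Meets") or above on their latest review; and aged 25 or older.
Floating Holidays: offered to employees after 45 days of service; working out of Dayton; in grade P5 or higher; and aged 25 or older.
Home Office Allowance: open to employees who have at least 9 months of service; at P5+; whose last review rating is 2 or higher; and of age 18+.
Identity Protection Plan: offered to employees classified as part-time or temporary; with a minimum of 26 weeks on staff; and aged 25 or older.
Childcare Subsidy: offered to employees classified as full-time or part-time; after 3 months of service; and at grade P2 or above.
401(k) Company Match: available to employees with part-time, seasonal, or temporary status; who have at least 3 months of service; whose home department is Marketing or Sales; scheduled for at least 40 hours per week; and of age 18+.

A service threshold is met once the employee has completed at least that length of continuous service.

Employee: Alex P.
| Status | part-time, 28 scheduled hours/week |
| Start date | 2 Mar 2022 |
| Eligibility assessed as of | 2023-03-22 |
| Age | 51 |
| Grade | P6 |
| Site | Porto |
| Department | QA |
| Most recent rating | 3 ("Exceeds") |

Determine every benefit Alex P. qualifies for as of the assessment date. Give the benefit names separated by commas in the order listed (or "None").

Service from 2 Mar 2022 to 2023-03-22: 385 days.
Flexible Spending Account — service 385 days ≥ 1 month (≈30 days) ✓; rating 3 ≥ 2 ✓; site Porto ✗ (not Pune or Leeds) → not eligible.
Gym Reimbursement — service 385 days < 3 years (≈1095 days) ✗ → not eligible.
Internet Stipend — status part-time ✓ (not excluded); service 385 days < 18 months (≈540 days) ✗ → not eligible.
Adoption Assistance — status part-time ✗ (requires seasonal or temporary) → not eligible.
Floating Holidays — service 385 days ≥ 45 days ✓; site Porto ✗ (not Dayton) → not eligible.
Home Office Allowance — service 385 days ≥ 9 months (≈270 days) ✓; grade P6 ≥ P5 ✓; rating 3 ≥ 2 ✓; age 51 ≥ 18 ✓ → eligible.
Identity Protection Plan — status part-time ✓; service 385 days ≥ 26 weeks (≈182 days) ✓; age 51 ≥ 25 ✓ → eligible.
Childcare Subsidy — status part-time ✓; service 385 days ≥ 3 months (≈90 days) ✓; grade P6 ≥ P2 ✓ → eligible.
401(k) Company Match — status part-time ✓; service 385 days ≥ 3 months (≈90 days) ✓; dept QA ✗ → not eligible.

Home Office Allowance, Identity Protection Plan, Childcare Subsidy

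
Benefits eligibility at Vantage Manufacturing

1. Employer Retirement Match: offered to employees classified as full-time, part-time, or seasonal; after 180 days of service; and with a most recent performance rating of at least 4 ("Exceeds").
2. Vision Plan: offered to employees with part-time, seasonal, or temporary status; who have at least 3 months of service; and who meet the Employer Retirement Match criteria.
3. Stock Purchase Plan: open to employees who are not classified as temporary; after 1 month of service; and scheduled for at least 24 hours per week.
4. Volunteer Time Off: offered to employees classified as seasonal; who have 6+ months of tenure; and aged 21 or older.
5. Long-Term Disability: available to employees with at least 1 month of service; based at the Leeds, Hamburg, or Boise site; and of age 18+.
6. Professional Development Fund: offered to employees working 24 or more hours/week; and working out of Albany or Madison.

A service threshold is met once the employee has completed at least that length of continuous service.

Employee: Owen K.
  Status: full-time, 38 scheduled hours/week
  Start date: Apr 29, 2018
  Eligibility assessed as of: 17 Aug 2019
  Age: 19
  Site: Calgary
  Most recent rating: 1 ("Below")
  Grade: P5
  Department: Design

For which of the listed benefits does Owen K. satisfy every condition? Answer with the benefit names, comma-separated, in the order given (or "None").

Service from Apr 29, 2018 to 17 Aug 2019: 475 days.
Employer Retirement Match — status full-time ✓; service 475 days ≥ 180 days ✓; rating 1 < 4 ✗ → not eligible.
Vision Plan — status full-time ✗ (requires part-time, seasonal, or temporary) → not eligible.
Stock Purchase Plan — status full-time ✓ (not excluded); service 475 days ≥ 1 month (≈30 days) ✓; 38 hrs/wk ≥ 24 ✓ → eligible.
Volunteer Time Off — status full-time ✗ (requires seasonal) → not eligible.
Long-Term Disability — service 475 days ≥ 1 month (≈30 days) ✓; site Calgary ✗ (not Leeds, Hamburg, or Boise) → not eligible.
Professional Development Fund — 38 hrs/wk ≥ 24 ✓; site Calgary ✗ (not Albany or Madison) → not eligible.

Stock Purchase Plan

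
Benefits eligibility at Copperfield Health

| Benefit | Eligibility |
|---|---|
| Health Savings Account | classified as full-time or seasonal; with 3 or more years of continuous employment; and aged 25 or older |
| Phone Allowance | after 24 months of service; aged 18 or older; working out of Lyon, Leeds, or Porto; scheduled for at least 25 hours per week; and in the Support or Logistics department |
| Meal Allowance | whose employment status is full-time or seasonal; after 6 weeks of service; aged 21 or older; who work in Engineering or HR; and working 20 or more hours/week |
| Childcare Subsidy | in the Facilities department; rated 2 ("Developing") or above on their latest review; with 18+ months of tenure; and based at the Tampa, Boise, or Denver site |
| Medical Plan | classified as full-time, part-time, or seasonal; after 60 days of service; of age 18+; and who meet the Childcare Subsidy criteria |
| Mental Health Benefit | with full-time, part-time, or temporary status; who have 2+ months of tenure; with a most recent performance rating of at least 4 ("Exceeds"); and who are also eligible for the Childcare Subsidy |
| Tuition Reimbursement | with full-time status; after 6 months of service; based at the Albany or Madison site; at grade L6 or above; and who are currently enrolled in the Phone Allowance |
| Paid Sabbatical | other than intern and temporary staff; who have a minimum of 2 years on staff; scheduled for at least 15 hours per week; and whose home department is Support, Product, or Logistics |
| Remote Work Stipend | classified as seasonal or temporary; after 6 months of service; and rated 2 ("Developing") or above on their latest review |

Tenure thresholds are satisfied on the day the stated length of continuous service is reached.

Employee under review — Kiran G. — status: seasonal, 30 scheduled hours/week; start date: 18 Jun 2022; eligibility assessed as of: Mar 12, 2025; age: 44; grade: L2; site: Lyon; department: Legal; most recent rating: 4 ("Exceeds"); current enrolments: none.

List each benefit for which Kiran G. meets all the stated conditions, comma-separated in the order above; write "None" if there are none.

Remote Work Stipend

Service from 18 Jun 2022 to Mar 12, 2025: 998 days.
Health Savings Account — status seasonal ✓; service 998 days < 3 years (≈1095 days) ✗ → not eligible.
Phone Allowance — service 998 days ≥ 24 months (≈720 days) ✓; age 44 ≥ 18 ✓; site Lyon ✓; 30 hrs/wk ≥ 25 ✓; dept Legal ✗ → not eligible.
Meal Allowance — status seasonal ✓; service 998 days ≥ 6 weeks (≈42 days) ✓; age 44 ≥ 21 ✓; dept Legal ✗ → not eligible.
Childcare Subsidy — dept Legal ✗ → not eligible.
Medical Plan — status seasonal ✓; service 998 days ≥ 60 days ✓; age 44 ≥ 18 ✓; not eligible for Childcare Subsidy ✗ → not eligible.
Mental Health Benefit — status seasonal ✗ (requires full-time, part-time, or temporary) → not eligible.
Tuition Reimbursement — status seasonal ✗ (requires full-time) → not eligible.
Paid Sabbatical — status seasonal ✓ (not excluded); service 998 days ≥ 2 years (≈730 days) ✓; 30 hrs/wk ≥ 15 ✓; dept Legal ✗ → not eligible.
Remote Work Stipend — status seasonal ✓; service 998 days ≥ 6 months (≈180 days) ✓; rating 4 ≥ 2 ✓ → eligible.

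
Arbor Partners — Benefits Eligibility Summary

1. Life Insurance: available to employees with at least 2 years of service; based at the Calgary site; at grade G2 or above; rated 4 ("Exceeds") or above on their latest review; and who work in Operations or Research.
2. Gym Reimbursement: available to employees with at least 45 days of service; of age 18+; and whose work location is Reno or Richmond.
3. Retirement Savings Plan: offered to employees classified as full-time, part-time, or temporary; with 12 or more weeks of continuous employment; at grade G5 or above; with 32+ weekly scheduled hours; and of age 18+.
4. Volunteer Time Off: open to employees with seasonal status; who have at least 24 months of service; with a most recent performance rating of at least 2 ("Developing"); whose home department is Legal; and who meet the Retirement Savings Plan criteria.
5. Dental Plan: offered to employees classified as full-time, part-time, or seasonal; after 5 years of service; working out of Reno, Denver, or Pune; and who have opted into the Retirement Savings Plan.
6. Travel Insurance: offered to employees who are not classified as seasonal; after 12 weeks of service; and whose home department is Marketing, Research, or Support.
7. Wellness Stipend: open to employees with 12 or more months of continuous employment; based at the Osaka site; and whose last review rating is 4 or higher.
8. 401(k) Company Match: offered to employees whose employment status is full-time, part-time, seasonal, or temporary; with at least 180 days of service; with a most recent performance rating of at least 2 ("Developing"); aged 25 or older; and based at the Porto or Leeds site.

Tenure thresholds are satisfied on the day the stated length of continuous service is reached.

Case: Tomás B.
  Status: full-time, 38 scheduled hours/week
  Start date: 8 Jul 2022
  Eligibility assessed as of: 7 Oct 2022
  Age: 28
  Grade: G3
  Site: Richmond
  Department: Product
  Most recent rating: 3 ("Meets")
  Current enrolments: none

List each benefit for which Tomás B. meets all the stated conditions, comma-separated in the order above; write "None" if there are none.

Gym Reimbursement

Service from 8 Jul 2022 to 7 Oct 2022: 91 days.
Life Insurance — service 91 days < 2 years (≈730 days) ✗ → not eligible.
Gym Reimbursement — service 91 days ≥ 45 days ✓; age 28 ≥ 18 ✓; site Richmond ✓ → eligible.
Retirement Savings Plan — status full-time ✓; service 91 days ≥ 12 weeks (≈84 days) ✓; grade G3 < G5 ✗ → not eligible.
Volunteer Time Off — status full-time ✗ (requires seasonal) → not eligible.
Dental Plan — status full-time ✓; service 91 days < 5 years (≈1825 days) ✗ → not eligible.
Travel Insurance — status full-time ✓ (not excluded); service 91 days ≥ 12 weeks (≈84 days) ✓; dept Product ✗ → not eligible.
Wellness Stipend — service 91 days < 12 months (≈360 days) ✗ → not eligible.
401(k) Company Match — status full-time ✓; service 91 days < 180 days ✗ → not eligible.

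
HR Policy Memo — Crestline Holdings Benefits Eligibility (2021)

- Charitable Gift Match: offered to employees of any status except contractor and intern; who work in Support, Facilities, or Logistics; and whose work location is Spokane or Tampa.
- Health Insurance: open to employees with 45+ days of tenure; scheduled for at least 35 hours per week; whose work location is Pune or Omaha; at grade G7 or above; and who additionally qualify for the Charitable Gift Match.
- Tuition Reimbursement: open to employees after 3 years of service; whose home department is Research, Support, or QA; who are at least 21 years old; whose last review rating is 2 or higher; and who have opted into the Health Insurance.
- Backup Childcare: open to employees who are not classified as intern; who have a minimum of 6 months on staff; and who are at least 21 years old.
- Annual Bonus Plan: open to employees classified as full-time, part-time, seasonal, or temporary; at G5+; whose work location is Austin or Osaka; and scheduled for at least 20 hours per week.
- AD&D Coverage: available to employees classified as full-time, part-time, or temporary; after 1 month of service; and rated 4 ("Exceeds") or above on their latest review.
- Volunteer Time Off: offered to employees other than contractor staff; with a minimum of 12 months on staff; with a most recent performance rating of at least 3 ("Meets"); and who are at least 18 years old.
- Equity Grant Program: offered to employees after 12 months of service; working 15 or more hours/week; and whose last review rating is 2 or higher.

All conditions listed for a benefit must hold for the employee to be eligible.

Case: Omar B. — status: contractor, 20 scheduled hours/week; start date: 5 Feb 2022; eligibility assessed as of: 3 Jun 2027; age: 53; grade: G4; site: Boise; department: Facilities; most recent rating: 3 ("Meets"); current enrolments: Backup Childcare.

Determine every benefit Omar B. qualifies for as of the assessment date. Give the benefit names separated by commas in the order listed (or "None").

Service from 5 Feb 2022 to 3 Jun 2027: 1944 days.
Charitable Gift Match — status contractor ✗ (excluded) → not eligible.
Health Insurance — service 1944 days ≥ 45 days ✓; 20 hrs/wk < 35 ✗ → not eligible.
Tuition Reimbursement — service 1944 days ≥ 3 years (≈1095 days) ✓; dept Facilities ✗ → not eligible.
Backup Childcare — status contractor ✓ (not excluded); service 1944 days ≥ 6 months (≈180 days) ✓; age 53 ≥ 21 ✓ → eligible.
Annual Bonus Plan — status contractor ✗ (requires full-time, part-time, seasonal, or temporary) → not eligible.
AD&D Coverage — status contractor ✗ (requires full-time, part-time, or temporary) → not eligible.
Volunteer Time Off — status contractor ✗ (excluded) → not eligible.
Equity Grant Program — service 1944 days ≥ 12 months (≈360 days) ✓; 20 hrs/wk ≥ 15 ✓; rating 3 ≥ 2 ✓ → eligible.

Backup Childcare, Equity Grant Program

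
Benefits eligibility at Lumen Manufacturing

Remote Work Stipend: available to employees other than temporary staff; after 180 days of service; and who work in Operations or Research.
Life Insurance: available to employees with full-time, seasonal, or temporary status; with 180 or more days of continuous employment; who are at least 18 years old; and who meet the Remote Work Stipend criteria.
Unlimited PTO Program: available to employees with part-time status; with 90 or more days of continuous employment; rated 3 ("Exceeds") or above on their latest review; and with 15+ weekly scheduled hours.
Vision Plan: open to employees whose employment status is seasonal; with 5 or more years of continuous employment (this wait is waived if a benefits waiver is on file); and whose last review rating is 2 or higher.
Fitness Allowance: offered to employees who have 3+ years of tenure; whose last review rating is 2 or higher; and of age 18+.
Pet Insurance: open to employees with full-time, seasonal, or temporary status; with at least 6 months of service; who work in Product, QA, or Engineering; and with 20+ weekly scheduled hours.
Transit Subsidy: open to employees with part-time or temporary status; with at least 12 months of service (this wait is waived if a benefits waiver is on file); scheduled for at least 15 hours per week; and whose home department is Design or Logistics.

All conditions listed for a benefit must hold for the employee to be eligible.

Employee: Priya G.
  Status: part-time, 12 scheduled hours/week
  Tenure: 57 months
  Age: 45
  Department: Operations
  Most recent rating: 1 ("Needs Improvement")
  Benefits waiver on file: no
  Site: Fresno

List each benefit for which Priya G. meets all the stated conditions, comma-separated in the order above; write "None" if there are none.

Remote Work Stipend — status part-time ✓ (not excluded); service 57 months ≥ 180 days ✓; dept Operations ✓ → eligible.
Life Insurance — status part-time ✗ (requires full-time, seasonal, or temporary) → not eligible.
Unlimited PTO Program — status part-time ✓; service 57 months ≥ 90 days ✓; rating 1 < 3 ✗ → not eligible.
Vision Plan — status part-time ✗ (requires seasonal) → not eligible.
Fitness Allowance — service 57 months ≥ 3 years (≈1095 days) ✓; rating 1 < 2 ✗ → not eligible.
Pet Insurance — status part-time ✗ (requires full-time, seasonal, or temporary) → not eligible.
Transit Subsidy — status part-time ✓; no waiver, service 57 months ≥ 12 months ✓; 12 hrs/wk < 15 ✗ → not eligible.

Remote Work Stipend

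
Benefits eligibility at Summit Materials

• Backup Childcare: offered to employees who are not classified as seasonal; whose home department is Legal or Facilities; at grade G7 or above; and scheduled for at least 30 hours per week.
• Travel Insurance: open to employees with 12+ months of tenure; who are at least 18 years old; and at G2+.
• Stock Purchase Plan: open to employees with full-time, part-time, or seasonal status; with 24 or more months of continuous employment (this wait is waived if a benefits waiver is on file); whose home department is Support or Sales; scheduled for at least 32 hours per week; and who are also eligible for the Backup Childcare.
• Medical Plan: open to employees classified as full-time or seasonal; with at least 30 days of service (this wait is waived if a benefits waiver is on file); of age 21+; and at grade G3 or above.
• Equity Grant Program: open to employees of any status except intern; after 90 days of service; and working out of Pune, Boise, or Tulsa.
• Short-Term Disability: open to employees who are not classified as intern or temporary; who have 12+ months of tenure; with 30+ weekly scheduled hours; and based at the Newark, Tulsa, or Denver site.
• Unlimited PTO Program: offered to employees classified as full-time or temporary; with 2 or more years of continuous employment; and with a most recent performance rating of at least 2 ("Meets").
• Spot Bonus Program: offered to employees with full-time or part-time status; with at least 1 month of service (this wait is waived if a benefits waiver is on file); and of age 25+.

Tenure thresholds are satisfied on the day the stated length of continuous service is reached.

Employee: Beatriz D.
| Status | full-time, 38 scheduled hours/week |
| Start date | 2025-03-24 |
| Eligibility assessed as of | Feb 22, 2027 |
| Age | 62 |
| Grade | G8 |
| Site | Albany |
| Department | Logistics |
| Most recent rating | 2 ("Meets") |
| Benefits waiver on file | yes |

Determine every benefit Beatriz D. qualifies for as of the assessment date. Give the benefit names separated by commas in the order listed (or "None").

Travel Insurance, Medical Plan, Spot Bonus Program

Service from 2025-03-24 to Feb 22, 2027: 700 days.
Backup Childcare — status full-time ✓ (not excluded); dept Logistics ✗ → not eligible.
Travel Insurance — service 700 days ≥ 12 months (≈360 days) ✓; age 62 ≥ 18 ✓; grade G8 ≥ G2 ✓ → eligible.
Stock Purchase Plan — status full-time ✓; benefits waiver on file ✓; dept Logistics ✗ → not eligible.
Medical Plan — status full-time ✓; benefits waiver on file ✓; age 62 ≥ 21 ✓; grade G8 ≥ G3 ✓ → eligible.
Equity Grant Program — status full-time ✓ (not excluded); service 700 days ≥ 90 days ✓; site Albany ✗ (not Pune, Boise, or Tulsa) → not eligible.
Short-Term Disability — status full-time ✓ (not excluded); service 700 days ≥ 12 months (≈360 days) ✓; 38 hrs/wk ≥ 30 ✓; site Albany ✗ (not Newark, Tulsa, or Denver) → not eligible.
Unlimited PTO Program — status full-time ✓; service 700 days < 2 years (≈730 days) ✗ → not eligible.
Spot Bonus Program — status full-time ✓; benefits waiver on file ✓; age 62 ≥ 25 ✓ → eligible.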